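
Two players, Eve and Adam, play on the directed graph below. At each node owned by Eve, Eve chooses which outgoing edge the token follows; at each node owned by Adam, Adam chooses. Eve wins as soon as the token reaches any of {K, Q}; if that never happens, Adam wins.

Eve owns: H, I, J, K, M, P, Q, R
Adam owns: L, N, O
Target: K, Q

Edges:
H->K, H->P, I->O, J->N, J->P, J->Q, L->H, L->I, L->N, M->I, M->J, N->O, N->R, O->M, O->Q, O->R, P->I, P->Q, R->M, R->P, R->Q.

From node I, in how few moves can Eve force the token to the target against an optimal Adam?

A0 = {K, Q}
A1: add {H, J, P, R} — H (Eve) has H→K; J (Eve) has J→Q; P (Eve) has P→Q; R (Eve) has R→Q.
A2: add {M} — M (Eve) has M→J.
A3: add {O} — O (Adam): all of {M, Q, R} already in.
A4: add {I, N} — I (Eve) has I→O; N (Adam): all of {O, R} already in.
I enters the attractor at level 4, so Eve can force the target in 4 moves from there.

4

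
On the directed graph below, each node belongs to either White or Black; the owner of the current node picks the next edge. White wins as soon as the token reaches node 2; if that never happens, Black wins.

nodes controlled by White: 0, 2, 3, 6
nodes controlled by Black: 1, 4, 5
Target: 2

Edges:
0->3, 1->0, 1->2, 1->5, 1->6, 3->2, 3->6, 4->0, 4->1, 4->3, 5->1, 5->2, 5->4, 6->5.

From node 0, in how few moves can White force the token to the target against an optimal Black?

2

A0 = {2}
A1: add {3} — 3 (White) has 3→2.
A2: add {0} — 0 (White) has 0→3.
A3 = A2; e.g. 1 (Black) can still go to 5. Fixed point.
0 enters the attractor at level 2, so White can force the target in 2 moves from there.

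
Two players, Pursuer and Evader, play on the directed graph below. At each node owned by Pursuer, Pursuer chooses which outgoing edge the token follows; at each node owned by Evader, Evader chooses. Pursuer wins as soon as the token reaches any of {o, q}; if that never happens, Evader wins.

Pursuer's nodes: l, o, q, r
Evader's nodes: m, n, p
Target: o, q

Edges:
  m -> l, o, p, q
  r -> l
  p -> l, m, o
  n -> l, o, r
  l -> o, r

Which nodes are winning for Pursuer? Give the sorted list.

l, n, o, q, r

A0 = {o, q}
A1: add {l} — l (Pursuer) has l→o.
A2: add {r} — r (Pursuer) has r→l.
A3: add {n} — n (Evader): all of {l, o, r} already in.
A4 = A3; e.g. m (Evader) can still go to p. Fixed point.
Pursuer's winning region = {l, n, o, q, r}.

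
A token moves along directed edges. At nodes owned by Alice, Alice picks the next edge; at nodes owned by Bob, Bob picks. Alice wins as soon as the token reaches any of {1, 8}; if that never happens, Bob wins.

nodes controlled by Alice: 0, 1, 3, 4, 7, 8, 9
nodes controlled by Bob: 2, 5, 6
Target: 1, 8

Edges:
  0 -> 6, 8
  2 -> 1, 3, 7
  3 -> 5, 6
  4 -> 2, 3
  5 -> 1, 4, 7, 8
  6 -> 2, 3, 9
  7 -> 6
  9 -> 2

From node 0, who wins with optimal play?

A0 = {1, 8}
A1: add {0} — 0 (Alice) has 0→8.
A2 = A1; e.g. 2 (Bob) can still go to 3. Fixed point.
0 ∈ A1, so Alice can force the target.

Alice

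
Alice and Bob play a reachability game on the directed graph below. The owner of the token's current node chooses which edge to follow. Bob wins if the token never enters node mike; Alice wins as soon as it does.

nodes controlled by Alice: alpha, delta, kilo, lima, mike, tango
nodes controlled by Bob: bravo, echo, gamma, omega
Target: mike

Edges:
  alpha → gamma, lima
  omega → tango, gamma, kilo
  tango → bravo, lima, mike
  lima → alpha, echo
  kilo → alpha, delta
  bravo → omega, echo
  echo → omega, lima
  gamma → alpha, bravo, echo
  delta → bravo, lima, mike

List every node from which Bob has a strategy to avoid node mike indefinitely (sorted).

alpha, bravo, echo, gamma, lima, omega

A0 = {mike}
A1: add {delta, tango} — delta (Alice) has delta→mike; tango (Alice) has tango→mike.
A2: add {kilo} — kilo (Alice) has kilo→delta.
A3 = A2; e.g. alpha (Alice) has no edge into A2. Fixed point.
Alice's attractor = {delta, kilo, mike, tango}; Bob avoids the target exactly from the complement.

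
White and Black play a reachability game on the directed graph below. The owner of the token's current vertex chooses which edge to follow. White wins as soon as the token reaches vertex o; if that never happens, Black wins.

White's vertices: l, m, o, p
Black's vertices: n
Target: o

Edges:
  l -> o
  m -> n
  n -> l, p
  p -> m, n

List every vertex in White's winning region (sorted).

A0 = {o}
A1: add {l} — l (White) has l→o.
A2 = A1; e.g. m (White) has no edge into A1. Fixed point.
White's winning region = {l, o}.

l, o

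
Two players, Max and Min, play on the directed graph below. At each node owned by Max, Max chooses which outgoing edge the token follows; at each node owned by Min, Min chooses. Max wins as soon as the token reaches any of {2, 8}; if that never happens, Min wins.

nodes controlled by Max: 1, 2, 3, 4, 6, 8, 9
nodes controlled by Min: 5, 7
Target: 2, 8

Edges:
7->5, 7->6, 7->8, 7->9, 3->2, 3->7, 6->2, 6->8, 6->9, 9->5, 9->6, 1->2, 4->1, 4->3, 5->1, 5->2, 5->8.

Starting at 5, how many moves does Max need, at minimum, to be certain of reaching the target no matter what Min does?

A0 = {2, 8}
A1: add {1, 3, 6} — 1 (Max) has 1→2; 3 (Max) has 3→2; 6 (Max) has 6→2.
A2: add {4, 5, 9} — 4 (Max) has 4→1; 5 (Min): all of {1, 2, 8} already in; 9 (Max) has 9→6.
5 enters the attractor at level 2, so Max can force the target in 2 moves from there.

2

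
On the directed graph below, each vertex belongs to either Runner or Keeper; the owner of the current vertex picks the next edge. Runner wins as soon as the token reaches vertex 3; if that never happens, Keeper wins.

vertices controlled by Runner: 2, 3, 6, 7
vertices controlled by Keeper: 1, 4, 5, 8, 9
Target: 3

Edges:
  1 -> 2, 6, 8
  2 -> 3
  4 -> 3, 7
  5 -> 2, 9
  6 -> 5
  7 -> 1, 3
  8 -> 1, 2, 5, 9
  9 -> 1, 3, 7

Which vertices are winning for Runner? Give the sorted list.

A0 = {3}
A1: add {2, 7} — 2 (Runner) has 2→3; 7 (Runner) has 7→3.
A2: add {4} — 4 (Keeper): all of {3, 7} already in.
A3 = A2; e.g. 1 (Keeper) can still go to 6. Fixed point.
Runner's winning region = {2, 3, 4, 7}.

2, 3, 4, 7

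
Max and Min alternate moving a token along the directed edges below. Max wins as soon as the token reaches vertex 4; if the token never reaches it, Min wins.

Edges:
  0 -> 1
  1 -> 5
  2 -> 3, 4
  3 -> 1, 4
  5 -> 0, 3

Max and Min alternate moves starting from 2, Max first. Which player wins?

Track states (vertex, player-to-move).
A0 = {(4,Max), (4,Min)}
A1: add {(2,Max), (3,Max)}.
(2,Max) ∈ A1 ⇒ Max forces the target.

Max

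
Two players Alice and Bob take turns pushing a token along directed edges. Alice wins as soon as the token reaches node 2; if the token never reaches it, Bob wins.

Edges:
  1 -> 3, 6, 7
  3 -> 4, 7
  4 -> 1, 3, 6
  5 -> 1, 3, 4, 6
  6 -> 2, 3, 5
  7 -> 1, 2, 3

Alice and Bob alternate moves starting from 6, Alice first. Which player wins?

Track states (vertex, player-to-move).
A0 = {(2,Alice), (2,Bob)}
A1: add {(6,Alice), (7,Alice)}.
(6,Alice) ∈ A1 ⇒ Alice forces the target.

Alice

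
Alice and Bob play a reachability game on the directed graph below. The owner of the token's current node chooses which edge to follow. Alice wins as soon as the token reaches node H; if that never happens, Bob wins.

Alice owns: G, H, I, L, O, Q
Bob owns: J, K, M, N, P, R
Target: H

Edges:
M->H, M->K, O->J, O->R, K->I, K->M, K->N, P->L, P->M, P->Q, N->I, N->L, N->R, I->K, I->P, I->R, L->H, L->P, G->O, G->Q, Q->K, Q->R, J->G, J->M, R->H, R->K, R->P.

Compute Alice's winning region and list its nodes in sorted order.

A0 = {H}
A1: add {L} — L (Alice) has L→H.
A2 = A1; e.g. G (Alice) has no edge into A1. Fixed point.
Alice's winning region = {H, L}.

H, L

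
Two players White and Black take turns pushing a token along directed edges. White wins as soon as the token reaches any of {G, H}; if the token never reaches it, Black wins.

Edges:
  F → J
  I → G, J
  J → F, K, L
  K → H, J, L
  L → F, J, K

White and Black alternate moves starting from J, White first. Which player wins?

Track states (vertex, player-to-move).
A0 = {(G,White), (G,Black), (H,White), (H,Black)}
A1: add {(I,White), (K,White)}.
A2 = A1; e.g. (F,White) stays out. (J,White) never enters ⇒ Black avoids the target.

Black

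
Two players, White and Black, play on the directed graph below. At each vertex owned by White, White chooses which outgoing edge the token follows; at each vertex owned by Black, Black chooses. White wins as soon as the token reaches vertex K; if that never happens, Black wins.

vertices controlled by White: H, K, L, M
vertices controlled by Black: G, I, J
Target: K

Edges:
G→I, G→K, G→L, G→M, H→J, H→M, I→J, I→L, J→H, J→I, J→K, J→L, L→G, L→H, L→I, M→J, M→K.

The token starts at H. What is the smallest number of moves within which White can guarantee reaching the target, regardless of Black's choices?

2

A0 = {K}
A1: add {M} — M (White) has M→K.
A2: add {H} — H (White) has H→M.
H enters the attractor at level 2, so White can force the target in 2 moves from there.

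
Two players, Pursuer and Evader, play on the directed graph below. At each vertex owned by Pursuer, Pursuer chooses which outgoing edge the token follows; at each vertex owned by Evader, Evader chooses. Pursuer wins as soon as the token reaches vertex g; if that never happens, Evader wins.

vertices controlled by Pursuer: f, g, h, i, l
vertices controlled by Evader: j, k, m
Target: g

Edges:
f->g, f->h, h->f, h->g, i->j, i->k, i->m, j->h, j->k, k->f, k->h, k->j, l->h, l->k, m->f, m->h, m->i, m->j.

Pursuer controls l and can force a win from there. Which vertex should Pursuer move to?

A0 = {g}
A1: add {f, h} — f (Pursuer) has f→g; h (Pursuer) has h→g.
A2: add {l} — l (Pursuer) has l→h.
A3 = A2; e.g. i (Pursuer) has no edge into A2. Fixed point.
From l, successor h is in the attractor (rank 1); the other successor k is not.

h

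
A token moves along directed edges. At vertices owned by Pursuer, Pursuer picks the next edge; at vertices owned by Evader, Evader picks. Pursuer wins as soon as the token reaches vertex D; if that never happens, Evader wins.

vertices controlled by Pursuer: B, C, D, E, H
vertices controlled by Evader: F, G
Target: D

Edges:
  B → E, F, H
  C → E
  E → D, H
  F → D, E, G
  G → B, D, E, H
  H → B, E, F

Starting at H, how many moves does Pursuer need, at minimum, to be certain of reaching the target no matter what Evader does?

2

A0 = {D}
A1: add {E} — E (Pursuer) has E→D.
A2: add {B, C, H} — B (Pursuer) has B→E; C (Pursuer) has C→E; H (Pursuer) has H→E.
H enters the attractor at level 2, so Pursuer can force the target in 2 moves from there.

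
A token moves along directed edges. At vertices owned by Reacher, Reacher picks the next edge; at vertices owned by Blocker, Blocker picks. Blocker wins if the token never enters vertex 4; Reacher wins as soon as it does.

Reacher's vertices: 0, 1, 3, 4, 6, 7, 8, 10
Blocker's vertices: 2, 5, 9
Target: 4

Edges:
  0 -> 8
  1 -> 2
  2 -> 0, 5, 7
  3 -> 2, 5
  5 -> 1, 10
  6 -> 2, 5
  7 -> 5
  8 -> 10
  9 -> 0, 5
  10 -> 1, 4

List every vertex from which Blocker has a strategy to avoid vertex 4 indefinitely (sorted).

1, 2, 3, 5, 6, 7, 9

A0 = {4}
A1: add {10} — 10 (Reacher) has 10→4.
A2: add {8} — 8 (Reacher) has 8→10.
A3: add {0} — 0 (Reacher) has 0→8.
A4 = A3; e.g. 1 (Reacher) has no edge into A3. Fixed point.
Reacher's attractor = {0, 4, 8, 10}; Blocker avoids the target exactly from the complement.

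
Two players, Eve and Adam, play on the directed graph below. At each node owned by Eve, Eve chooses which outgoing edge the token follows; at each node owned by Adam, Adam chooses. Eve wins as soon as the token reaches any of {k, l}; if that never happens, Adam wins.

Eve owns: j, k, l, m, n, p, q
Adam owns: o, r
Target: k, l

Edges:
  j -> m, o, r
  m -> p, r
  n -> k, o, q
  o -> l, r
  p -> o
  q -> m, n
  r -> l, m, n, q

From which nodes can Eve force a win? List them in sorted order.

k, l, n, q

A0 = {k, l}
A1: add {n} — n (Eve) has n→k.
A2: add {q} — q (Eve) has q→n.
A3 = A2; e.g. j (Eve) has no edge into A2. Fixed point.
Eve's winning region = {k, l, n, q}.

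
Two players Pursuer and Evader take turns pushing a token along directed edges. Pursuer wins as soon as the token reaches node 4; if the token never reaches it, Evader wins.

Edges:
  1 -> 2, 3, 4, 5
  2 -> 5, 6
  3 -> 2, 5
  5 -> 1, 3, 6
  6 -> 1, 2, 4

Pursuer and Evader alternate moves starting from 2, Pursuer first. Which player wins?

Evader

Track states (vertex, player-to-move).
A0 = {(4,Pursuer), (4,Evader)}
A1: add {(1,Pursuer), (6,Pursuer)}.
A2 = A1; e.g. (1,Evader) stays out. (2,Pursuer) never enters ⇒ Evader avoids the target.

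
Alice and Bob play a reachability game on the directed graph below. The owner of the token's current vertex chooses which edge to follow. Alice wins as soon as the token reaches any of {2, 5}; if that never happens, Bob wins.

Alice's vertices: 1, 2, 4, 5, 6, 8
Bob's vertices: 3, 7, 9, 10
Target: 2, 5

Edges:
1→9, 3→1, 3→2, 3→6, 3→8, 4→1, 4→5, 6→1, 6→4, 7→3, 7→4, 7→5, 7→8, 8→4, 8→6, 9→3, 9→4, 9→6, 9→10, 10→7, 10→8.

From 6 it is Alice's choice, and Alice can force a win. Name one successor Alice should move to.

A0 = {2, 5}
A1: add {4} — 4 (Alice) has 4→5.
A2: add {6, 8} — 6 (Alice) has 6→4; 8 (Alice) has 8→4.
A3 = A2; e.g. 1 (Alice) has no edge into A2. Fixed point.
From 6, successor 4 is in the attractor (rank 1); the other successor 1 is not.

4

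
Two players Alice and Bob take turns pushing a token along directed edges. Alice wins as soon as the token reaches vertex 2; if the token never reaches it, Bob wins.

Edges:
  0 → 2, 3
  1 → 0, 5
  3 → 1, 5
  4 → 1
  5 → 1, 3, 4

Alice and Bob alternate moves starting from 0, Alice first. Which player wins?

Alice

Track states (vertex, player-to-move).
A0 = {(2,Alice), (2,Bob)}
A1: add {(0,Alice)}.
(0,Alice) ∈ A1 ⇒ Alice forces the target.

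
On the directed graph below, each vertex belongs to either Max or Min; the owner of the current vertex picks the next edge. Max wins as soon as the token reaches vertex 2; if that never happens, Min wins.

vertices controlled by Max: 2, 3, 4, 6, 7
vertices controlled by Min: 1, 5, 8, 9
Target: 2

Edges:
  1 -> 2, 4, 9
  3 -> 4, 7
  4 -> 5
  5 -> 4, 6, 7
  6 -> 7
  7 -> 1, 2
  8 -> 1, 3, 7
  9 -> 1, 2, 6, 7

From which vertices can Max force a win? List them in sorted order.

2, 3, 6, 7

A0 = {2}
A1: add {7} — 7 (Max) has 7→2.
A2: add {3, 6} — 3 (Max) has 3→7; 6 (Max) has 6→7.
A3 = A2; e.g. 1 (Min) can still go to 4. Fixed point.
Max's winning region = {2, 3, 6, 7}.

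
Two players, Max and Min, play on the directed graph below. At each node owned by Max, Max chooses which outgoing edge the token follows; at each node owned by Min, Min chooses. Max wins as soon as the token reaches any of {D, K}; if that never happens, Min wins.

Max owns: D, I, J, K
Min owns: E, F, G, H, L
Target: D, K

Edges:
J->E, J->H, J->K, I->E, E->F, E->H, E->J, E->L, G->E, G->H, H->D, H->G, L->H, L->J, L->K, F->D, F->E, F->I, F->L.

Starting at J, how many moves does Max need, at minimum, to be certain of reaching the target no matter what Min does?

1

A0 = {D, K}
A1: add {J} — J (Max) has J→K.
A2 = A1; e.g. E (Min) can still go to F. Fixed point.
J enters the attractor at level 1, so Max can force the target in 1 move from there.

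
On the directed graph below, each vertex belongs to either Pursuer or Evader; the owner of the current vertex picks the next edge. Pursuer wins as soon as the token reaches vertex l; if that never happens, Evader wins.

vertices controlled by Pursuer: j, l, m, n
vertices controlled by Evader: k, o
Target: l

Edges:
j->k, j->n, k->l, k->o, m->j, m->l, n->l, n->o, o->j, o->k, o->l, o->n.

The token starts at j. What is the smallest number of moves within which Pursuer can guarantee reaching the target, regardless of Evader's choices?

A0 = {l}
A1: add {m, n} — m (Pursuer) has m→l; n (Pursuer) has n→l.
A2: add {j} — j (Pursuer) has j→n.
A3 = A2; e.g. k (Evader) can still go to o. Fixed point.
j enters the attractor at level 2, so Pursuer can force the target in 2 moves from there.

2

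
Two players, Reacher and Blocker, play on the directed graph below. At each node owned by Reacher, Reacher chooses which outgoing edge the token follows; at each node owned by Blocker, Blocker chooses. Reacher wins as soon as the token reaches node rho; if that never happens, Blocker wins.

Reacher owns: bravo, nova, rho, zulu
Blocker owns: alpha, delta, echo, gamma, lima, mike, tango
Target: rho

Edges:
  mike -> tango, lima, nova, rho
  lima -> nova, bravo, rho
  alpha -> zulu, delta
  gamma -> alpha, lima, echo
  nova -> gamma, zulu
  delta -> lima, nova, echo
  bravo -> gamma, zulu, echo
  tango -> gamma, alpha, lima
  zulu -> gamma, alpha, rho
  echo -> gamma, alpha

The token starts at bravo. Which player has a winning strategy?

Reacher

A0 = {rho}
A1: add {zulu} — zulu (Reacher) has zulu→rho.
A2: add {bravo, nova} — nova (Reacher) has nova→zulu; bravo (Reacher) has bravo→zulu.
bravo ∈ A2, so Reacher can force the target.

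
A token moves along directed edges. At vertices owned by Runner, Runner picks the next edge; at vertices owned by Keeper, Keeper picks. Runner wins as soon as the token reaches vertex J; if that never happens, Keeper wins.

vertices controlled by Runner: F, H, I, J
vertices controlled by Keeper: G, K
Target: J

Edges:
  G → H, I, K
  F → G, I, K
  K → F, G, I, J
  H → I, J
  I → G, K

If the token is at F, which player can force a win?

A0 = {J}
A1: add {H} — H (Runner) has H→J.
A2 = A1; e.g. F (Runner) has no edge into A1. Fixed point.
F never enters the attractor, so Keeper can avoid the target forever.

Keeper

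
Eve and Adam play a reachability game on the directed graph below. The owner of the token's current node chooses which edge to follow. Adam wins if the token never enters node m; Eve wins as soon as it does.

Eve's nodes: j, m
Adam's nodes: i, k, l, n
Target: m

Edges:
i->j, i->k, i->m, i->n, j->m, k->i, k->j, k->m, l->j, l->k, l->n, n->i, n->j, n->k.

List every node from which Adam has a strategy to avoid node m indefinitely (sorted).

i, k, l, n

A0 = {m}
A1: add {j} — j (Eve) has j→m.
A2 = A1; e.g. i (Adam) can still go to k. Fixed point.
Eve's attractor = {j, m}; Adam avoids the target exactly from the complement.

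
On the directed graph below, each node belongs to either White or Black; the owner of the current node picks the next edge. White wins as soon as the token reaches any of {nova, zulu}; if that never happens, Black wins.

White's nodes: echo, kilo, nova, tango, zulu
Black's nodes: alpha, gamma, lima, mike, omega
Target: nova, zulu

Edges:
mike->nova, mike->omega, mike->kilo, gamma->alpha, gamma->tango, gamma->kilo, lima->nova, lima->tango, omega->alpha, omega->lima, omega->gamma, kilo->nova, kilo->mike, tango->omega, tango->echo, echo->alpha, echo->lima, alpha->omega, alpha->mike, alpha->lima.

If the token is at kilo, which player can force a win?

White

A0 = {nova, zulu}
A1: add {kilo} — kilo (White) has kilo→nova.
A2 = A1; e.g. omega (Black) can still go to alpha. Fixed point.
kilo ∈ A1, so White can force the target.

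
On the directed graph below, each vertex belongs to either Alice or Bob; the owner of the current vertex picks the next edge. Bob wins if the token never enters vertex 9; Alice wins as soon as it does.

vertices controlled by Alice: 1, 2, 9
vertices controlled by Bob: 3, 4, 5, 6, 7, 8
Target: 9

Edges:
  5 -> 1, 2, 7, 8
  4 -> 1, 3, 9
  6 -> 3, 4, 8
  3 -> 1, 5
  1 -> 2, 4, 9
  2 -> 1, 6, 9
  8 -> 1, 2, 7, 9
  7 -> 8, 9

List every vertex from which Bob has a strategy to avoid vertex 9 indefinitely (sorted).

3, 4, 5, 6, 7, 8

A0 = {9}
A1: add {1, 2} — 1 (Alice) has 1→9; 2 (Alice) has 2→9.
A2 = A1; e.g. 3 (Bob) can still go to 5. Fixed point.
Alice's attractor = {1, 2, 9}; Bob avoids the target exactly from the complement.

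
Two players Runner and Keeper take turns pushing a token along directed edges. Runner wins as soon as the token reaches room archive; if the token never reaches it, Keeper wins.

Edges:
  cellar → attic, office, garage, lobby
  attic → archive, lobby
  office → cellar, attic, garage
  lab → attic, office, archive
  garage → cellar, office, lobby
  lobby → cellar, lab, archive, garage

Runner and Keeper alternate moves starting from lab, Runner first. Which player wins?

Track states (vertex, player-to-move).
A0 = {(archive,Runner), (archive,Keeper)}
A1: add {(attic,Runner), (lab,Runner), (lobby,Runner)}.
(lab,Runner) ∈ A1 ⇒ Runner forces the target.

Runner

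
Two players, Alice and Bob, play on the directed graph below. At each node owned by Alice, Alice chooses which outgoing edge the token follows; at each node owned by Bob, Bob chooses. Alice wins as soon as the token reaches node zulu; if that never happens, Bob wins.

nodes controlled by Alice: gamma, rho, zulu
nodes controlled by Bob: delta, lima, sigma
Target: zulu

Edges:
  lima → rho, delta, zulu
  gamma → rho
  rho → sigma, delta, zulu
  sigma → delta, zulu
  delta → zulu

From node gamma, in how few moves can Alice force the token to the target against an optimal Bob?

A0 = {zulu}
A1: add {delta, rho} — rho (Alice) has rho→zulu; delta (Bob): all of {zulu} already in.
A2: add {gamma, lima, sigma} — lima (Bob): all of {rho, delta, zulu} already in; gamma (Alice) has gamma→rho; sigma (Bob): all of {delta, zulu} already in.
A2 = all vertices. Fixed point.
gamma enters the attractor at level 2, so Alice can force the target in 2 moves from there.

2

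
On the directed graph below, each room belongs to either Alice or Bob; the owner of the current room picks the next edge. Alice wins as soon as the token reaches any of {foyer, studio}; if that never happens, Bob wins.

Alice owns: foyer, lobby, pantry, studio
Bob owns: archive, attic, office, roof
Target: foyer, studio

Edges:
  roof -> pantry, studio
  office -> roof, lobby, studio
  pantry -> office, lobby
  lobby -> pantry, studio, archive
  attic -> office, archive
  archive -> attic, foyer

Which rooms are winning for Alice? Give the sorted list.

foyer, lobby, office, pantry, roof, studio

A0 = {foyer, studio}
A1: add {lobby} — lobby (Alice) has lobby→studio.
A2: add {pantry} — pantry (Alice) has pantry→lobby.
A3: add {roof} — roof (Bob): all of {pantry, studio} already in.
A4: add {office} — office (Bob): all of {roof, lobby, studio} already in.
A5 = A4; e.g. attic (Bob) can still go to archive. Fixed point.
Alice's winning region = {foyer, lobby, office, pantry, roof, studio}.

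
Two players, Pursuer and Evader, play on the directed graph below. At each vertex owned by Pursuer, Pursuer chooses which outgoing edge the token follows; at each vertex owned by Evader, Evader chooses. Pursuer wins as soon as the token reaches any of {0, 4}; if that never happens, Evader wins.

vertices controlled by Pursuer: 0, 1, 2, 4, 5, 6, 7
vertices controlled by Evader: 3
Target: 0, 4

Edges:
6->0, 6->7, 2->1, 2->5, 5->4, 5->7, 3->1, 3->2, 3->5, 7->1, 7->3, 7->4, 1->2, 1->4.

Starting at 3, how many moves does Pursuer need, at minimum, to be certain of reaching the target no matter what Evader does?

A0 = {0, 4}
A1: add {1, 5, 6, 7} — 1 (Pursuer) has 1→4; 5 (Pursuer) has 5→4; 6 (Pursuer) has 6→0; 7 (Pursuer) has 7→4.
A2: add {2} — 2 (Pursuer) has 2→1.
A3: add {3} — 3 (Evader): all of {1, 2, 5} already in.
A3 = all vertices. Fixed point.
3 enters the attractor at level 3, so Pursuer can force the target in 3 moves from there.

3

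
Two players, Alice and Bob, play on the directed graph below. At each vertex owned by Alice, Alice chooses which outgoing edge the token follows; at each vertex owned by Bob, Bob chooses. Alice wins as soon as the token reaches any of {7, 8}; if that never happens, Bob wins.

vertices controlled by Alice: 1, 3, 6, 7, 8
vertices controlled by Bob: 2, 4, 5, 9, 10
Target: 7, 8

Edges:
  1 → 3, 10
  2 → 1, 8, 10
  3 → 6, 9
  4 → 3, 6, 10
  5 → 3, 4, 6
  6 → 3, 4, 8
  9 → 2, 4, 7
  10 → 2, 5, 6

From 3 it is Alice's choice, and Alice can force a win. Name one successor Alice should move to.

A0 = {7, 8}
A1: add {6} — 6 (Alice) has 6→8.
A2: add {3} — 3 (Alice) has 3→6.
A3: add {1} — 1 (Alice) has 1→3.
A4 = A3; e.g. 2 (Bob) can still go to 10. Fixed point.
From 3, successor 6 is in the attractor (rank 1); the other successor 9 is not.

6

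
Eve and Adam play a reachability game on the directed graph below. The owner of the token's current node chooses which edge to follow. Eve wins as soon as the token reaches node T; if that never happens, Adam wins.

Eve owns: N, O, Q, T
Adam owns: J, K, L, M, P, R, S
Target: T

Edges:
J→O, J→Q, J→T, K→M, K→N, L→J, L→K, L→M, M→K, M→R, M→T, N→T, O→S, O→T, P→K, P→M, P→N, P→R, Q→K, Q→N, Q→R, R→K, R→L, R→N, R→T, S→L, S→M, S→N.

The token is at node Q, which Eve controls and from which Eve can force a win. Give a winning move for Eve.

N

A0 = {T}
A1: add {N, O} — N (Eve) has N→T; O (Eve) has O→T.
A2: add {Q} — Q (Eve) has Q→N.
A3: add {J} — J (Adam): all of {O, Q, T} already in.
A4 = A3; e.g. K (Adam) can still go to M. Fixed point.
From Q, successor N is in the attractor (rank 1); the other successors K, R are not.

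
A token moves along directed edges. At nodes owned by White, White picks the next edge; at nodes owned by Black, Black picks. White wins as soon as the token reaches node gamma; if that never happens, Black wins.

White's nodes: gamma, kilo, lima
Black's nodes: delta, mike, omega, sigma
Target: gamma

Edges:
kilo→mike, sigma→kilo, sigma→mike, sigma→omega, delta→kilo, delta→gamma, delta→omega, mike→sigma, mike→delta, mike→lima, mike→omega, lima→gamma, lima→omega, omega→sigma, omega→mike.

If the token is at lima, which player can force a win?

A0 = {gamma}
A1: add {lima} — lima (White) has lima→gamma.
A2 = A1; e.g. kilo (White) has no edge into A1. Fixed point.
lima ∈ A1, so White can force the target.

White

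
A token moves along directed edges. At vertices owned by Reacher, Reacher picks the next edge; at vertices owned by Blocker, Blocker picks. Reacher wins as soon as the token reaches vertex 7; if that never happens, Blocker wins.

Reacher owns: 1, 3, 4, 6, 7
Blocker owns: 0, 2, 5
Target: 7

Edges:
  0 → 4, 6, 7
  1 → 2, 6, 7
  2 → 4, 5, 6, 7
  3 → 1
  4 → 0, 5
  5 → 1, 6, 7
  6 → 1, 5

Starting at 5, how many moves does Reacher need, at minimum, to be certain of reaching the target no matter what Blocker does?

A0 = {7}
A1: add {1} — 1 (Reacher) has 1→7.
A2: add {3, 6} — 3 (Reacher) has 3→1; 6 (Reacher) has 6→1.
A3: add {5} — 5 (Blocker): all of {1, 6, 7} already in.
5 enters the attractor at level 3, so Reacher can force the target in 3 moves from there.

3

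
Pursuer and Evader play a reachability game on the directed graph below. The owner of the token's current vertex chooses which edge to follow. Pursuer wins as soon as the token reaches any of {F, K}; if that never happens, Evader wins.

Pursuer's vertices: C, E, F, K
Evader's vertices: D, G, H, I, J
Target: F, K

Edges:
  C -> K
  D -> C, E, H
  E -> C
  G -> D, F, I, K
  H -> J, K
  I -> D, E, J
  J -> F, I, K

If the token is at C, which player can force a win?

Pursuer

A0 = {F, K}
A1: add {C} — C (Pursuer) has C→K.
C ∈ A1, so Pursuer can force the target.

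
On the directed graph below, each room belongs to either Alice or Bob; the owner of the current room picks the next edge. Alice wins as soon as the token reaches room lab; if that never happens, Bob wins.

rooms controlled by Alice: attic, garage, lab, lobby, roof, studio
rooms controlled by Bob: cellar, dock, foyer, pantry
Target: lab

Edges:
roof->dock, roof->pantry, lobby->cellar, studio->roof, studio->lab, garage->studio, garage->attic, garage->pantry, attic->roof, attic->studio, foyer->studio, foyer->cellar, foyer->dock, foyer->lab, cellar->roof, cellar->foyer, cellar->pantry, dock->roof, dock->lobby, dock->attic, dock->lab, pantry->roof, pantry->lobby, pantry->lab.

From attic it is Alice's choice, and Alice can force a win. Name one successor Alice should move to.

studio

A0 = {lab}
A1: add {studio} — studio (Alice) has studio→lab.
A2: add {attic, garage} — garage (Alice) has garage→studio; attic (Alice) has attic→studio.
A3 = A2; e.g. roof (Alice) has no edge into A2. Fixed point.
From attic, successor studio is in the attractor (rank 1); the other successor roof is not.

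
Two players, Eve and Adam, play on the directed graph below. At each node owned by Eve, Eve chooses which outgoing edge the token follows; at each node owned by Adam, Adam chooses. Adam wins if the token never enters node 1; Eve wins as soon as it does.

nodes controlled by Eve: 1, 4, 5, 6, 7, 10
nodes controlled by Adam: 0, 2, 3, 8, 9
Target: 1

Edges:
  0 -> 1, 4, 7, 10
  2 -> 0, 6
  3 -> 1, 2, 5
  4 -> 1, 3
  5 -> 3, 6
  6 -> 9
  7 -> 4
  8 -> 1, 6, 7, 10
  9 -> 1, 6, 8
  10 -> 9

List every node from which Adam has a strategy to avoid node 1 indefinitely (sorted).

A0 = {1}
A1: add {4} — 4 (Eve) has 4→1.
A2: add {7} — 7 (Eve) has 7→4.
A3 = A2; e.g. 0 (Adam) can still go to 10. Fixed point.
Eve's attractor = {1, 4, 7}; Adam avoids the target exactly from the complement.

0, 2, 3, 5, 6, 8, 9, 10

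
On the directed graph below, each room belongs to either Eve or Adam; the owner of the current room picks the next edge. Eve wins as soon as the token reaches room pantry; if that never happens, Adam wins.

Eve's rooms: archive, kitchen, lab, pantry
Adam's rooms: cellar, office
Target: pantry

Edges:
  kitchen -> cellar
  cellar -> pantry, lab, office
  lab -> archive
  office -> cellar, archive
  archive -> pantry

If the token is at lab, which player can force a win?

Eve

A0 = {pantry}
A1: add {archive} — archive (Eve) has archive→pantry.
A2: add {lab} — lab (Eve) has lab→archive.
A3 = A2; e.g. kitchen (Eve) has no edge into A2. Fixed point.
lab ∈ A2, so Eve can force the target.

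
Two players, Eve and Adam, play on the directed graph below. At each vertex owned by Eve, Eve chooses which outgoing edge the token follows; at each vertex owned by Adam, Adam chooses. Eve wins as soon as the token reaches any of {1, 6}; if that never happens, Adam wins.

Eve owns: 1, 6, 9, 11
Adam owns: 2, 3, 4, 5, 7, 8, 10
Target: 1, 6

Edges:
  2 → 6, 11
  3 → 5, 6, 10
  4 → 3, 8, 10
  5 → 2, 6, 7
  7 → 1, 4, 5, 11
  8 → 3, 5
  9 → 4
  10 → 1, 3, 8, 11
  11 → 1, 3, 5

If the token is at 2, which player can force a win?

A0 = {1, 6}
A1: add {11} — 11 (Eve) has 11→1.
A2: add {2} — 2 (Adam): all of {6, 11} already in.
A3 = A2; e.g. 3 (Adam) can still go to 5. Fixed point.
2 ∈ A2, so Eve can force the target.

Eve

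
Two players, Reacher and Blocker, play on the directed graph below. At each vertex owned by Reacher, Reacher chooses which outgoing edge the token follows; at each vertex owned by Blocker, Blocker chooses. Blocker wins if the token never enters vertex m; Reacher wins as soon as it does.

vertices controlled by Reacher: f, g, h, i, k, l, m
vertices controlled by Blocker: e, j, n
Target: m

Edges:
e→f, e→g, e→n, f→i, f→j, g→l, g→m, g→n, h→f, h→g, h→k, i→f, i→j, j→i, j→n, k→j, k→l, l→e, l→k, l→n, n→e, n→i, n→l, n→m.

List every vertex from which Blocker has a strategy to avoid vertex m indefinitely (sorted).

e, f, i, j, k, l, n

A0 = {m}
A1: add {g} — g (Reacher) has g→m.
A2: add {h} — h (Reacher) has h→g.
A3 = A2; e.g. e (Blocker) can still go to f. Fixed point.
Reacher's attractor = {g, h, m}; Blocker avoids the target exactly from the complement.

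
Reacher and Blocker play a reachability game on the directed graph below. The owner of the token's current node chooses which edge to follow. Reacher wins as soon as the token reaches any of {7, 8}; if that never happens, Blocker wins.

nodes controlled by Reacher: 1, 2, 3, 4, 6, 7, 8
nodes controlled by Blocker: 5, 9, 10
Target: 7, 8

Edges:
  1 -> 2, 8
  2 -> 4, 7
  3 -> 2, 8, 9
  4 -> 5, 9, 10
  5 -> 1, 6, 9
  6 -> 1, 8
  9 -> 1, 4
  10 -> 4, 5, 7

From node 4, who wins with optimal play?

A0 = {7, 8}
A1: add {1, 2, 3, 6} — 1 (Reacher) has 1→8; 2 (Reacher) has 2→7; 3 (Reacher) has 3→8; 6 (Reacher) has 6→8.
A2 = A1; e.g. 4 (Reacher) has no edge into A1. Fixed point.
4 never enters the attractor, so Blocker can avoid the target forever.

Blocker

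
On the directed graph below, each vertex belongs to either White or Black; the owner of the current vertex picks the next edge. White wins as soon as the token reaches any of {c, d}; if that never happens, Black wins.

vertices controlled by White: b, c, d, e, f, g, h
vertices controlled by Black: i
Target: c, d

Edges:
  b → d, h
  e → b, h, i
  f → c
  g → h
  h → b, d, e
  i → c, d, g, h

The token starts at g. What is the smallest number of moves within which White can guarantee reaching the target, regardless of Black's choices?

A0 = {c, d}
A1: add {b, f, h} — b (White) has b→d; f (White) has f→c; h (White) has h→d.
A2: add {e, g} — e (White) has e→b; g (White) has g→h.
g enters the attractor at level 2, so White can force the target in 2 moves from there.

2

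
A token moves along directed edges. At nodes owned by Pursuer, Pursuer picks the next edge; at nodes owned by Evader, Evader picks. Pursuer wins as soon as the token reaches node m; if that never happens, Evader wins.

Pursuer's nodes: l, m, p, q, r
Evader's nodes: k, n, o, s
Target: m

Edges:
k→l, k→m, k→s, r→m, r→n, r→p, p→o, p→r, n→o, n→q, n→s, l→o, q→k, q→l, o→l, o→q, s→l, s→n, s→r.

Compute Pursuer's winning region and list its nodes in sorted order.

m, p, r

A0 = {m}
A1: add {r} — r (Pursuer) has r→m.
A2: add {p} — p (Pursuer) has p→r.
A3 = A2; e.g. k (Evader) can still go to l. Fixed point.
Pursuer's winning region = {m, p, r}.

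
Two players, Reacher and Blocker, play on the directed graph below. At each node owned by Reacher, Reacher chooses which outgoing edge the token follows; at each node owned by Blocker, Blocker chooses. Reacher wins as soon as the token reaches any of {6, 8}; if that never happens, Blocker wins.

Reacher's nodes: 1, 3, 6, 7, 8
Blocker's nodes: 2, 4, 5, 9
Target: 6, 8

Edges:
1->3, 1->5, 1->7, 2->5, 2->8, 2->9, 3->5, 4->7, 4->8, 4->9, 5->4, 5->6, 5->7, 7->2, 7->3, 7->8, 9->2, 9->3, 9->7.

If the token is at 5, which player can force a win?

Blocker

A0 = {6, 8}
A1: add {7} — 7 (Reacher) has 7→8.
A2: add {1} — 1 (Reacher) has 1→7.
A3 = A2; e.g. 2 (Blocker) can still go to 5. Fixed point.
5 never enters the attractor, so Blocker can avoid the target forever.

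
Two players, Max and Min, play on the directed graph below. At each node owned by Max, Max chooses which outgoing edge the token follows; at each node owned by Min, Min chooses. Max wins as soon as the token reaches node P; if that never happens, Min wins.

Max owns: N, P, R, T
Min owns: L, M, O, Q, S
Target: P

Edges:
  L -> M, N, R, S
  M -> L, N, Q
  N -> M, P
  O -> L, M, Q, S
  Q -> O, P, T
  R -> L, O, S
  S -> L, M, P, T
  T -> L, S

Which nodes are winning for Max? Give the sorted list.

N, P

A0 = {P}
A1: add {N} — N (Max) has N→P.
A2 = A1; e.g. L (Min) can still go to M. Fixed point.
Max's winning region = {N, P}.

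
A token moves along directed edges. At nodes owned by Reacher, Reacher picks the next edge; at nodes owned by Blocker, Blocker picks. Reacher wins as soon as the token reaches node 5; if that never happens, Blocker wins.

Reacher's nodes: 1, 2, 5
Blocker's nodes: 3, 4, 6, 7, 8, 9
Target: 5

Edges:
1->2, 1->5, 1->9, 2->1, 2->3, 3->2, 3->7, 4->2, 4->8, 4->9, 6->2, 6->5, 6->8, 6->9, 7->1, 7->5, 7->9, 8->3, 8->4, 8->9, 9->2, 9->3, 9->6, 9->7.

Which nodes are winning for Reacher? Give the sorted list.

A0 = {5}
A1: add {1} — 1 (Reacher) has 1→5.
A2: add {2} — 2 (Reacher) has 2→1.
A3 = A2; e.g. 3 (Blocker) can still go to 7. Fixed point.
Reacher's winning region = {1, 2, 5}.

1, 2, 5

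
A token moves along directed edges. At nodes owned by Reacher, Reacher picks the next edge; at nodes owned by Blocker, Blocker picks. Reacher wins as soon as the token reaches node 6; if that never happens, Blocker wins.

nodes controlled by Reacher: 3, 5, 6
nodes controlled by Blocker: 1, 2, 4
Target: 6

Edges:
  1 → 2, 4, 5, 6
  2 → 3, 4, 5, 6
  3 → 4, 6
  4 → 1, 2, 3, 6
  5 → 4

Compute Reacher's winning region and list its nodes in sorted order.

A0 = {6}
A1: add {3} — 3 (Reacher) has 3→6.
A2 = A1; e.g. 1 (Blocker) can still go to 2. Fixed point.
Reacher's winning region = {3, 6}.

3, 6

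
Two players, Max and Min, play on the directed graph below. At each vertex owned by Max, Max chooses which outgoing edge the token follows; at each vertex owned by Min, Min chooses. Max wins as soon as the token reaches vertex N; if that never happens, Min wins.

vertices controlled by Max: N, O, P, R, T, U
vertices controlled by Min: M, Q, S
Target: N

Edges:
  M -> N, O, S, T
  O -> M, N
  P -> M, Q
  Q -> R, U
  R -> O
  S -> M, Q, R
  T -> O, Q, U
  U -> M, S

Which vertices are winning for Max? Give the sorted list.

A0 = {N}
A1: add {O} — O (Max) has O→N.
A2: add {R, T} — R (Max) has R→O; T (Max) has T→O.
A3 = A2; e.g. M (Min) can still go to S. Fixed point.
Max's winning region = {N, O, R, T}.

N, O, R, T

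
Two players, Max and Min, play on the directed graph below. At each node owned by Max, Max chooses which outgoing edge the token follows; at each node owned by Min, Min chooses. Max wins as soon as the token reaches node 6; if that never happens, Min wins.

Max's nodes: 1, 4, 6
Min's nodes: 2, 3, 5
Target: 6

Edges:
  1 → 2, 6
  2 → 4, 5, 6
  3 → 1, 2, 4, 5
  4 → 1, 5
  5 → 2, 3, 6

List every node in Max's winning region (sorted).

A0 = {6}
A1: add {1} — 1 (Max) has 1→6.
A2: add {4} — 4 (Max) has 4→1.
A3 = A2; e.g. 2 (Min) can still go to 5. Fixed point.
Max's winning region = {1, 4, 6}.

1, 4, 6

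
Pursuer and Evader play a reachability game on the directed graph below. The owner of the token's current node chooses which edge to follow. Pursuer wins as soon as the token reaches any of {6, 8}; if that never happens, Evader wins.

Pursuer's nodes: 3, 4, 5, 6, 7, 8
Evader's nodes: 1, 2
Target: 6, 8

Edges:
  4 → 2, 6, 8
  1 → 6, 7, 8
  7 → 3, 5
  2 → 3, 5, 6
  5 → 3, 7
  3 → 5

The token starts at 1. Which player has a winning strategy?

Evader

A0 = {6, 8}
A1: add {4} — 4 (Pursuer) has 4→6.
A2 = A1; e.g. 1 (Evader) can still go to 7. Fixed point.
1 never enters the attractor, so Evader can avoid the target forever.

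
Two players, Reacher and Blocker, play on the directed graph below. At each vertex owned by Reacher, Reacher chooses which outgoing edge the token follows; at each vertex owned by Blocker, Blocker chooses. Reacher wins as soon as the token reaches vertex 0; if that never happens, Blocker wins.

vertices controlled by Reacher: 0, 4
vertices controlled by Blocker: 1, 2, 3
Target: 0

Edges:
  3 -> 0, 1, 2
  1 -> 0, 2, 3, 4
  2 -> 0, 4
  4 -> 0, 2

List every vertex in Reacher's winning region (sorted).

A0 = {0}
A1: add {4} — 4 (Reacher) has 4→0.
A2: add {2} — 2 (Blocker): all of {0, 4} already in.
A3 = A2; e.g. 1 (Blocker) can still go to 3. Fixed point.
Reacher's winning region = {0, 2, 4}.

0, 2, 4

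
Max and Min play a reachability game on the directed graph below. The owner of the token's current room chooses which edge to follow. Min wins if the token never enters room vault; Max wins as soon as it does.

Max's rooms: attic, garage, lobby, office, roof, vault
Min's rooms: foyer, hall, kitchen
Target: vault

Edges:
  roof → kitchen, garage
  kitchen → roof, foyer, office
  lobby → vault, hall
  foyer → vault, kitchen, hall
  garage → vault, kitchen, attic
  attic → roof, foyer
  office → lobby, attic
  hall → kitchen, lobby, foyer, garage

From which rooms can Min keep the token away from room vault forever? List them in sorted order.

A0 = {vault}
A1: add {garage, lobby} — lobby (Max) has lobby→vault; garage (Max) has garage→vault.
A2: add {office, roof} — roof (Max) has roof→garage; office (Max) has office→lobby.
A3: add {attic} — attic (Max) has attic→roof.
A4 = A3; e.g. kitchen (Min) can still go to foyer. Fixed point.
Max's attractor = {attic, garage, lobby, office, roof, vault}; Min avoids the target exactly from the complement.

foyer, hall, kitchen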